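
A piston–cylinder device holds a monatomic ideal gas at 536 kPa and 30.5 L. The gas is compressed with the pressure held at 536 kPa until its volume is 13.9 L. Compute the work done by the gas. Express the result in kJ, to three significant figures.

Isobaric: W = P ΔV.
W = (536 kPa)(13.9 − 30.5 L) = (536)(-16.6) = -8898 J.

W ≈ -8.90 kJ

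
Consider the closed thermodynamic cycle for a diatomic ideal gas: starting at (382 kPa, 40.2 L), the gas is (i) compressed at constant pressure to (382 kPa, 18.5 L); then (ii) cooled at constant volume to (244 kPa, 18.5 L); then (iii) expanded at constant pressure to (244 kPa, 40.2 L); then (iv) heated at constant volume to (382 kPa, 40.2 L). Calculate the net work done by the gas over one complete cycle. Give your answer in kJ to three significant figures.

Constant-volume legs do no work.
W(i) = (382)(18.5 − 40.2) = -8289 J; W(iii) = (244)(40.2 − 18.5) = 5295 J.
W_net = -8289 + 5295 = -2995 J (the counter-clockwise enclosed area).

W_net ≈ -2.99 kJ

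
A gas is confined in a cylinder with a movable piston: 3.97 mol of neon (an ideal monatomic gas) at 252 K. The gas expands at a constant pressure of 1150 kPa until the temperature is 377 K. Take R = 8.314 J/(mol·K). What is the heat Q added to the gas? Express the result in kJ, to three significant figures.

Isobaric: W = nRΔT = (3.97)(8.314)(125) = 4126 J.
ΔU = nCᵥΔT with Cᵥ = 3R/2: ΔU = (3.97)(12.47)(125) = 6189 J.
Q = ΔU + W = 6189 + 4126 = 10315 J.

Q ≈ 10.3 kJ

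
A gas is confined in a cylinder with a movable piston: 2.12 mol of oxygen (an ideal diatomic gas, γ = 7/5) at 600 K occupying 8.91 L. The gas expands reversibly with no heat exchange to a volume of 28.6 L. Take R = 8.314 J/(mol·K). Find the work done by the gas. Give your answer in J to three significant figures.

Adiabatic: TV^(γ−1) = const with γ = 7/5.
T₂ = T₁ (V₁/V₂)^(γ−1) = 600 × (8.91/28.6)^0.4 = 600 × 0.6272 = 376.3 K.
W_by = nCᵥ(T₁ − T₂) = (2.12)(20.79)(600 − 376.3) = 9856 J.

W ≈ 9860 J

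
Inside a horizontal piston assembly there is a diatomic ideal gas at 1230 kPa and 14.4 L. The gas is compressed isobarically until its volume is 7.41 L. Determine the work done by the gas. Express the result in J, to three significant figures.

W ≈ -8600 J

Isobaric: W = P ΔV.
W = (1230 kPa)(7.41 − 14.4 L) = (1230)(-6.99) = -8598 J.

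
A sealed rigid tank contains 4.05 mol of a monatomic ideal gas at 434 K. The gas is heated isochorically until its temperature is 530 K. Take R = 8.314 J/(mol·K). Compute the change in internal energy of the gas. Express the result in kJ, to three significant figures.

Constant volume ⇒ W = 0, so Q = ΔU = nCᵥΔT with Cᵥ = 3R/2 = 12.47 J/(mol·K).
ΔU = (4.05)(12.47)(530 − 434) = 4849 J.

ΔU ≈ 4.85 kJ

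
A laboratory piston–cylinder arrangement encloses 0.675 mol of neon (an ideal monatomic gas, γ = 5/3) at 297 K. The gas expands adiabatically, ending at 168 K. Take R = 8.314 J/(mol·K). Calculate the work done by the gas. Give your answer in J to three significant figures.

W ≈ 1090 J

Adiabatic ⇒ Q = 0, so W_by = −ΔU = nCᵥ(T₁ − T₂).
Cᵥ = 3R/2 = 12.47 J/(mol·K).
W = (0.675)(12.47)(297 − 168) = 1086 J.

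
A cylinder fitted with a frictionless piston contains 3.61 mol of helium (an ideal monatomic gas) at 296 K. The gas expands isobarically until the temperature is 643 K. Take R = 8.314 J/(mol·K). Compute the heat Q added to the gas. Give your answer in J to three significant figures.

Q ≈ 26000 J

Isobaric: W = nRΔT = (3.61)(8.314)(347) = 10415 J.
ΔU = nCᵥΔT with Cᵥ = 3R/2: ΔU = (3.61)(12.47)(347) = 15622 J.
Q = ΔU + W = 15622 + 10415 = 26037 J.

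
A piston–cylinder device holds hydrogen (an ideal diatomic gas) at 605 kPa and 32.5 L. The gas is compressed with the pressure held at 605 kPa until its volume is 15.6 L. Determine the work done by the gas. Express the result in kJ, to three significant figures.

W ≈ -10.2 kJ

Isobaric: W = P ΔV.
W = (605 kPa)(15.6 − 32.5 L) = (605)(-16.9) = -10224 J.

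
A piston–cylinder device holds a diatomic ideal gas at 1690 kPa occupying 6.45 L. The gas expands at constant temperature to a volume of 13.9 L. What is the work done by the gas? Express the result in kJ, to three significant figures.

W ≈ 8.37 kJ

Isothermal: W = nRT ln(V₂/V₁) = P₁V₁ ln(V₂/V₁).
P₁V₁ = (1690 kPa)(6.45 L) = 10900 J.
W = 10900 × ln(13.9/6.45) = 10900 × 0.7678
W_by_gas = 8369 J.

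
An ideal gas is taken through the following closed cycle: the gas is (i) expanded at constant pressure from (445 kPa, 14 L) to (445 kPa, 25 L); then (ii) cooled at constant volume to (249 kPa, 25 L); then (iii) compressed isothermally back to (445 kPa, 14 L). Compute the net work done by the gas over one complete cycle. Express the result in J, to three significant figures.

W_net ≈ 1290 J

Leg (i): W = PΔV = (445)(25 − 14) = 4895 J.
Leg (ii): W = 0.
Leg (iii): W = PᵢVᵢ ln(V_f/Vᵢ) = (6225) ln(14/25) = -3609 J.
W_net = 4895 − 3609 = 1286 J.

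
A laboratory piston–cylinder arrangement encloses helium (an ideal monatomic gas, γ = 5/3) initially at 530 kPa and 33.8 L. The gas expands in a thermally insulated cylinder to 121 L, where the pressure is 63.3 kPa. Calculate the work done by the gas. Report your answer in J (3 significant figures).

Adiabatic: W = (P₁V₁ − P₂V₂)/(γ − 1) with γ = 5/3.
P₁V₁ = 17914 J, P₂V₂ = 7659 J.
W = (17914 − 7659) / 0.6667 = 15382 J.

W ≈ 15400 J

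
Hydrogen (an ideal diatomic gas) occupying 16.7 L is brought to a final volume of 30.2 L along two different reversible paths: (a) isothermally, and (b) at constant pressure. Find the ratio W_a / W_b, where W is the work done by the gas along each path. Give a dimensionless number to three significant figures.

Path (a) isothermal: W = P₁V₁ ln(V₂/V₁) → W_a/(P₁V₁) = 0.5924.
Path (b) isobaric: W = P₁(V₂ − V₁) → W_b/(P₁V₁) = 0.8084.
W_a / W_b = 0.5924 / 0.8084 = 0.7329.

W_a / W_b ≈ 0.733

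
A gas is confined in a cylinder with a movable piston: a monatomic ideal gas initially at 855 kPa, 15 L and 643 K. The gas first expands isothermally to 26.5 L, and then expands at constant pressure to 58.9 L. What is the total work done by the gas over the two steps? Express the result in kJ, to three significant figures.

W_total ≈ 23.0 kJ

Step 1 (isothermal): W = P₁V₁ ln(V₂/V₁) = (12825) ln(26.5/15) = 7299 J.
After step 1: P = 484 kPa, V = 26.5 L, T = 643 K.
Step 2 (isobaric): W = PΔV = (484 kPa)(58.9 − 26.5 L) = 15680 J.
W_total = 7299 + 15680 = 22979 J.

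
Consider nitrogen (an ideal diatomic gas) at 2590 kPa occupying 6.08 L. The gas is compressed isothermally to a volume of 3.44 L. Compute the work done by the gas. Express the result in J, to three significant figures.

W ≈ -8970 J

Isothermal: W = nRT ln(V₂/V₁) = P₁V₁ ln(V₂/V₁).
P₁V₁ = (2590 kPa)(6.08 L) = 15747 J.
W = 15747 × ln(3.44/6.08) = 15747 × -0.5695
W_by_gas = -8969 J.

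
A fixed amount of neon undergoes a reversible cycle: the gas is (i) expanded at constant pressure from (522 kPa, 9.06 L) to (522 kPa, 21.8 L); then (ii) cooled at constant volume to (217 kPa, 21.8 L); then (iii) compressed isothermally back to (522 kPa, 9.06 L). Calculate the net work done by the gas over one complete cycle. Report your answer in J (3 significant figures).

Leg (i): W = PΔV = (522)(21.8 − 9.06) = 6650 J.
Leg (ii): W = 0.
Leg (iii): W = PᵢVᵢ ln(V_f/Vᵢ) = (4731) ln(9.06/21.8) = -4154 J.
W_net = 6650 − 4154 = 2497 J.

W_net ≈ 2500 J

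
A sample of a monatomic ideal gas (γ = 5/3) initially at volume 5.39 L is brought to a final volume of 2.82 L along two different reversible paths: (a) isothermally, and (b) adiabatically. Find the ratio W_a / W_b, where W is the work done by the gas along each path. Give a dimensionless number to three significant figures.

W_a / W_b ≈ 0.800

Path (a) isothermal: W = P₁V₁ ln(V₂/V₁) → W_a/(P₁V₁) = -0.6478.
Path (b) adiabatic: W = P₁V₁(1 − (V₁/V₂)^(γ−1))/(γ−1) → W_b/(P₁V₁) = -0.8102.
W_a / W_b = -0.6478 / -0.8102 = 0.7996.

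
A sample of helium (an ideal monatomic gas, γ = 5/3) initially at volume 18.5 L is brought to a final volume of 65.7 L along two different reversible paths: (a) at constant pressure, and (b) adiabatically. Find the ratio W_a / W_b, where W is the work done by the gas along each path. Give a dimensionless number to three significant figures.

W_a / W_b ≈ 2.98

Path (a) isobaric: W = P₁(V₂ − V₁) → W_a/(P₁V₁) = 2.551.
Path (b) adiabatic: W = P₁V₁(1 − (V₁/V₂)^(γ−1))/(γ−1) → W_b/(P₁V₁) = 0.8556.
W_a / W_b = 2.551 / 0.8556 = 2.982.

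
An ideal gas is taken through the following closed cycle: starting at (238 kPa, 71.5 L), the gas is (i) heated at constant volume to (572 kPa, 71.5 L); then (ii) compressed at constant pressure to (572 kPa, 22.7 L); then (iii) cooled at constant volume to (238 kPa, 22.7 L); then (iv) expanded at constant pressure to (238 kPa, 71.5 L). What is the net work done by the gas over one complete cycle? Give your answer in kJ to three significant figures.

Constant-volume legs do no work.
W(ii) = (572)(22.7 − 71.5) = -27914 J; W(iv) = (238)(71.5 − 22.7) = 11614 J.
W_net = -27914 + 11614 = -16299 J (the counter-clockwise enclosed area).

W_net ≈ -16.3 kJ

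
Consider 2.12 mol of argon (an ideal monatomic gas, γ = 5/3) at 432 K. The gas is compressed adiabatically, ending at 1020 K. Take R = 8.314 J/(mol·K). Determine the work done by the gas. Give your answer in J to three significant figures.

W ≈ -15500 J

Adiabatic ⇒ Q = 0, so W_by = −ΔU = nCᵥ(T₁ − T₂).
Cᵥ = 3R/2 = 12.47 J/(mol·K).
W = (2.12)(12.47)(432 − 1020) = -15546 J.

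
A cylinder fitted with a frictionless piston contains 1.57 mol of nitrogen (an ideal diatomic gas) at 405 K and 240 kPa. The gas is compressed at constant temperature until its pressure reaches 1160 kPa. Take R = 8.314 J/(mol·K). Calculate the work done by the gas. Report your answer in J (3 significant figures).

Isothermal process: W = nRT ln(V₂/V₁) = nRT ln(P₁/P₂).
W = (1.57)(8.314)(405) × ln(240/1160)
  = 5286 × ln(0.2069) = 5286 × -1.576
W_by_gas = -8329 J.

W ≈ -8330 J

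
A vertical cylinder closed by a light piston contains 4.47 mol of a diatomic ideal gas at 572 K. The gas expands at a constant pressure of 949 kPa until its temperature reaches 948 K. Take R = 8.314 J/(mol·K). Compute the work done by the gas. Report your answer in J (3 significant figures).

W ≈ 14000 J

Isobaric: W = P ΔV = nR ΔT.
W = (4.47)(8.314)(948 − 572) = 13974 J.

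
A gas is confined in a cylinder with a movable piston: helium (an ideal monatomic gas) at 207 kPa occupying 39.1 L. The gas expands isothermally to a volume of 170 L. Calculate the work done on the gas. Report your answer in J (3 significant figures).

W ≈ -11900 J

Isothermal: W = nRT ln(V₂/V₁) = P₁V₁ ln(V₂/V₁).
P₁V₁ = (207 kPa)(39.1 L) = 8094 J.
W = 8094 × ln(170/39.1) = 8094 × 1.47
W_by_gas = 11895 J; work on gas = −W_by = -11895 J.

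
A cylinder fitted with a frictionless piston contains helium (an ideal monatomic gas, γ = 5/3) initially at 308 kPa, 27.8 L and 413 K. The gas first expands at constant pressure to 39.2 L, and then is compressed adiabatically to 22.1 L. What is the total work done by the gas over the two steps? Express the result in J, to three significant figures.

W_total ≈ -4920 J

Step 1 (isobaric): W = PΔV = (308 kPa)(39.2 − 27.8 L) = 3511 J.
After step 1: P = 308 kPa, V = 39.2 L, T = 582.4 K.
Step 2 (adiabatic): W = (P₁V₁ − P₂V₂)/(γ−1) = (12074 − 17692)/0.667 = -8427 J.
W_total = 3511 − 8427 = -4916 J.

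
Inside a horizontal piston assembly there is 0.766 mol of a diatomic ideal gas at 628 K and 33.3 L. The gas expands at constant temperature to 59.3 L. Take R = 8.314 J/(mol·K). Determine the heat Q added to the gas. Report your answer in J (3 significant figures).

Isothermal ⇒ ΔU = 0, so Q = W = nRT ln(V₂/V₁).
Q = (0.766)(8.314)(628) ln(59.3/33.3) = 3999 × 0.5771 = 2308 J.

Q ≈ 2310 J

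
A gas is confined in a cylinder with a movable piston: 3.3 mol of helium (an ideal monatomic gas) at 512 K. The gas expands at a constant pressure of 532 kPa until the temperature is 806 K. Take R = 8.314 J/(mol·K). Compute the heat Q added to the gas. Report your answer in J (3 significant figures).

Q ≈ 20200 J

Isobaric: W = nRΔT = (3.3)(8.314)(294) = 8066 J.
ΔU = nCᵥΔT with Cᵥ = 3R/2: ΔU = (3.3)(12.47)(294) = 12099 J.
Q = ΔU + W = 12099 + 8066 = 20166 J.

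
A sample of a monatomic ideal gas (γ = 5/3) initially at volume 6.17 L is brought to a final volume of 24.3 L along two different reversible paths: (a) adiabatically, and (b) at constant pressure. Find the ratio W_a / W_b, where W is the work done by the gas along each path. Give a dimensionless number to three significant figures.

Path (a) adiabatic: W = P₁V₁(1 − (V₁/V₂)^(γ−1))/(γ−1) → W_a/(P₁V₁) = 0.8985.
Path (b) isobaric: W = P₁(V₂ − V₁) → W_b/(P₁V₁) = 2.938.
W_a / W_b = 0.8985 / 2.938 = 0.3058.

W_a / W_b ≈ 0.306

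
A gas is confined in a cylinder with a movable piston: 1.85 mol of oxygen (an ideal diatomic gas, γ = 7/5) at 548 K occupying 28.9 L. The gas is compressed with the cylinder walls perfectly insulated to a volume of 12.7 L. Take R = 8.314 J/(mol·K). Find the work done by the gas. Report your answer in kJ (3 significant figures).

Adiabatic: TV^(γ−1) = const with γ = 7/5.
T₂ = T₁ (V₁/V₂)^(γ−1) = 548 × (28.9/12.7)^0.4 = 548 × 1.389 = 761.4 K.
W_by = nCᵥ(T₁ − T₂) = (1.85)(20.79)(548 − 761.4) = -8206 J.

W ≈ -8.21 kJ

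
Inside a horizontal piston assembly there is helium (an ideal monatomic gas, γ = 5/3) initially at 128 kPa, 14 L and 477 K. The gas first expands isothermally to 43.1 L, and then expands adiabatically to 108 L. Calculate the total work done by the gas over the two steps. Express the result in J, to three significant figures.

Step 1 (isothermal): W = P₁V₁ ln(V₂/V₁) = (1792) ln(43.1/14) = 2015 J.
After step 1: P = 41.58 kPa, V = 43.1 L, T = 477 K.
Step 2 (adiabatic): W = (P₁V₁ − P₂V₂)/(γ−1) = (1792 − 971.3)/0.667 = 1231 J.
W_total = 2015 + 1231 = 3246 J.

W_total ≈ 3250 J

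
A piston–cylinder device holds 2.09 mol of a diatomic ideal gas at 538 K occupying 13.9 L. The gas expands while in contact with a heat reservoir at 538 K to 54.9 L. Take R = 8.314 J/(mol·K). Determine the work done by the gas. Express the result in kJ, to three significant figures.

Isothermal: W = nRT ln(V₂/V₁).
W = (2.09)(8.314)(538) × ln(54.9/13.9)
  = 9348 × 1.374
W_by_gas = 12841 J.

W ≈ 12.8 kJ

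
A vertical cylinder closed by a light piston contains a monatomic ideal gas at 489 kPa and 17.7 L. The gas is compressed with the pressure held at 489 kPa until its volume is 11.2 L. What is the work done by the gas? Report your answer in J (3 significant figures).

Isobaric: W = P ΔV.
W = (489 kPa)(11.2 − 17.7 L) = (489)(-6.5) = -3178 J.

W ≈ -3180 J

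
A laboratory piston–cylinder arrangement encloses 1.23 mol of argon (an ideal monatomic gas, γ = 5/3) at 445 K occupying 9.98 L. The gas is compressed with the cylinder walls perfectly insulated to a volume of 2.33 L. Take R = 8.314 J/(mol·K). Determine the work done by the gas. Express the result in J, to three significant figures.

Adiabatic: TV^(γ−1) = const with γ = 5/3.
T₂ = T₁ (V₁/V₂)^(γ−1) = 445 × (9.98/2.33)^0.667 = 445 × 2.637 = 1174 K.
W_by = nCᵥ(T₁ − T₂) = (1.23)(12.47)(445 − 1174) = -11177 J.

W ≈ -11200 J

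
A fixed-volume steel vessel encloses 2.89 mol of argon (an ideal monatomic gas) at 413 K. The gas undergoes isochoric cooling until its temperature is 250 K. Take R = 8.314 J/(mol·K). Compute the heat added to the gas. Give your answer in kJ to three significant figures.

Constant volume ⇒ W = 0, so Q = ΔU = nCᵥΔT with Cᵥ = 3R/2 = 12.47 J/(mol·K).
ΔU = (2.89)(12.47)(250 − 413) = -5875 J.

Q ≈ -5.87 kJ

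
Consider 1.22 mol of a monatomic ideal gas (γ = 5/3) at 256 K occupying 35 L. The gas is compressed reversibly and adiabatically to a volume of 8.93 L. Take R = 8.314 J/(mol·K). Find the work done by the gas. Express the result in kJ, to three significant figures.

Adiabatic: TV^(γ−1) = const with γ = 5/3.
T₂ = T₁ (V₁/V₂)^(γ−1) = 256 × (35/8.93)^0.667 = 256 × 2.486 = 636.4 K.
W_by = nCᵥ(T₁ − T₂) = (1.22)(12.47)(256 − 636.4) = -5787 J.

W ≈ -5.79 kJ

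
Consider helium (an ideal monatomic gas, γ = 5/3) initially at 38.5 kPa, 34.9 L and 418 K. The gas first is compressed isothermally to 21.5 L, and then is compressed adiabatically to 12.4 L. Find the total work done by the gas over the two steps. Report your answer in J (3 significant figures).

Step 1 (isothermal): W = P₁V₁ ln(V₂/V₁) = (1344) ln(21.5/34.9) = -650.9 J.
After step 1: P = 62.5 kPa, V = 21.5 L, T = 418 K.
Step 2 (adiabatic): W = (P₁V₁ − P₂V₂)/(γ−1) = (1344 − 1939)/0.667 = -893.4 J.
W_total = -650.9 − 893.4 = -1544 J.

W_total ≈ -1540 J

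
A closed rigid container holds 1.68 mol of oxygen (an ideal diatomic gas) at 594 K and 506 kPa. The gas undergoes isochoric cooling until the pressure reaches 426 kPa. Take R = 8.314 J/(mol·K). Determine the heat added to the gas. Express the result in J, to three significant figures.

Q ≈ -3280 J

Constant volume ⇒ W = 0, so Q = ΔU = nCᵥΔT with Cᵥ = 5R/2 = 20.79 J/(mol·K).
At constant V, T₂/T₁ = P₂/P₁ ⇒ ΔT = T₁(P₂/P₁ − 1) = 594·(426/506 − 1) = -93.91 K.
ΔU = (1.68)(20.79)(-93.91) = -3279 J.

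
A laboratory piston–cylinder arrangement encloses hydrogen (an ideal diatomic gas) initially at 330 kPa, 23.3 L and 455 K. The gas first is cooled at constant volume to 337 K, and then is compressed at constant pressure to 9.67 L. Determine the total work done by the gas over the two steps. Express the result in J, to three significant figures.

W_total ≈ -3330 J

Step 1 (isochoric): W = 0 (constant volume).
After step 1: P = 244.4 kPa (V unchanged).
Step 2 (isobaric): W = PΔV = (244.4 kPa)(9.67 − 23.3 L) = -3331 J.
W_total = 0 − 3331 = -3331 J.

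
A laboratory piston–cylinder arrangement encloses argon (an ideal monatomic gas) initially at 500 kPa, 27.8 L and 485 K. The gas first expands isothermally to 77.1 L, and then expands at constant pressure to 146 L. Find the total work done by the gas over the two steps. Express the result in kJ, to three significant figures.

W_total ≈ 26.6 kJ

Step 1 (isothermal): W = P₁V₁ ln(V₂/V₁) = (13900) ln(77.1/27.8) = 14179 J.
After step 1: P = 180.3 kPa, V = 77.1 L, T = 485 K.
Step 2 (isobaric): W = PΔV = (180.3 kPa)(146 − 77.1 L) = 12422 J.
W_total = 14179 + 12422 = 26601 J.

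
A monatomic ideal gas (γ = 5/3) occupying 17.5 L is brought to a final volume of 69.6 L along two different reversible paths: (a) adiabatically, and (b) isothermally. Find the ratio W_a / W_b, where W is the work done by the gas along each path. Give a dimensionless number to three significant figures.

Path (a) adiabatic: W = P₁V₁(1 − (V₁/V₂)^(γ−1))/(γ−1) → W_a/(P₁V₁) = 0.9024.
Path (b) isothermal: W = P₁V₁ ln(V₂/V₁) → W_b/(P₁V₁) = 1.381.
W_a / W_b = 0.9024 / 1.381 = 0.6537.

W_a / W_b ≈ 0.654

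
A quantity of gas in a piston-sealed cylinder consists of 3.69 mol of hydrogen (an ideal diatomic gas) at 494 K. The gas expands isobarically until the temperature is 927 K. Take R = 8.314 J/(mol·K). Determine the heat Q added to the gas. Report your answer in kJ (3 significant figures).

Q ≈ 46.5 kJ

Isobaric: W = nRΔT = (3.69)(8.314)(433) = 13284 J.
ΔU = nCᵥΔT with Cᵥ = 5R/2: ΔU = (3.69)(20.79)(433) = 33210 J.
Q = ΔU + W = 33210 + 13284 = 46494 J.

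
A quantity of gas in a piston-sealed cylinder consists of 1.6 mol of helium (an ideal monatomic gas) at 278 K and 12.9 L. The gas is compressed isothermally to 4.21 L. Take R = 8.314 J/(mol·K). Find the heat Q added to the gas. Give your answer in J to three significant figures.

Isothermal ⇒ ΔU = 0, so Q = W = nRT ln(V₂/V₁).
Q = (1.6)(8.314)(278) ln(4.21/12.9) = 3698 × -1.12 = -4141 J.

Q ≈ -4140 J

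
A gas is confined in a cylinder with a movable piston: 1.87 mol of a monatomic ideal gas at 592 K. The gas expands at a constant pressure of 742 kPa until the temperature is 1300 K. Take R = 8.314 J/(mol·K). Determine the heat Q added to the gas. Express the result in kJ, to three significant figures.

Q ≈ 27.5 kJ

Isobaric: W = nRΔT = (1.87)(8.314)(708) = 11007 J.
ΔU = nCᵥΔT with Cᵥ = 3R/2: ΔU = (1.87)(12.47)(708) = 16511 J.
Q = ΔU + W = 16511 + 11007 = 27519 J.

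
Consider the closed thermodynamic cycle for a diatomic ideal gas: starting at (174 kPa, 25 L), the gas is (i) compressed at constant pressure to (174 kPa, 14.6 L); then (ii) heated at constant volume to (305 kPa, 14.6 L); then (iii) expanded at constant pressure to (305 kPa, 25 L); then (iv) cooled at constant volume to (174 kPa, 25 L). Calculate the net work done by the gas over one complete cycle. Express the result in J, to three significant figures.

W_net ≈ 1360 J

Constant-volume legs do no work.
W(i) = (174)(14.6 − 25) = -1810 J; W(iii) = (305)(25 − 14.6) = 3172 J.
W_net = -1810 + 3172 = 1362 J (the clockwise enclosed area).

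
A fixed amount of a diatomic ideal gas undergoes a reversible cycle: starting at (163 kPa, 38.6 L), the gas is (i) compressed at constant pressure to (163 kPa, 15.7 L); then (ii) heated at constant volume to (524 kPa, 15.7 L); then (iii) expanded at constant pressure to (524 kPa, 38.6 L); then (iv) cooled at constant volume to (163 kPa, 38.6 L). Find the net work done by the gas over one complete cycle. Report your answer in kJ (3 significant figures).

W_net ≈ 8.27 kJ

Constant-volume legs do no work.
W(i) = (163)(15.7 − 38.6) = -3733 J; W(iii) = (524)(38.6 − 15.7) = 12000 J.
W_net = -3733 + 12000 = 8267 J (the clockwise enclosed area).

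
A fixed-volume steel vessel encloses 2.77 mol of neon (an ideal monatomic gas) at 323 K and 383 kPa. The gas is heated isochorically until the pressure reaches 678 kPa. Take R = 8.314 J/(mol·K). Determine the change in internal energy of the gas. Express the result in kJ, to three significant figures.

ΔU ≈ 8.59 kJ

Constant volume ⇒ W = 0, so Q = ΔU = nCᵥΔT with Cᵥ = 3R/2 = 12.47 J/(mol·K).
At constant V, T₂/T₁ = P₂/P₁ ⇒ ΔT = T₁(P₂/P₁ − 1) = 323·(678/383 − 1) = 248.8 K.
ΔU = (2.77)(12.47)(248.8) = 8594 J.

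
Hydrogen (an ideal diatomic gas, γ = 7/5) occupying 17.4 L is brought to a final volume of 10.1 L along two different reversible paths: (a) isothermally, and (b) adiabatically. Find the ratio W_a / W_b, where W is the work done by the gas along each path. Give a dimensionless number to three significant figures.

W_a / W_b ≈ 0.895

Path (a) isothermal: W = P₁V₁ ln(V₂/V₁) → W_a/(P₁V₁) = -0.5439.
Path (b) adiabatic: W = P₁V₁(1 − (V₁/V₂)^(γ−1))/(γ−1) → W_b/(P₁V₁) = -0.6076.
W_a / W_b = -0.5439 / -0.6076 = 0.8952.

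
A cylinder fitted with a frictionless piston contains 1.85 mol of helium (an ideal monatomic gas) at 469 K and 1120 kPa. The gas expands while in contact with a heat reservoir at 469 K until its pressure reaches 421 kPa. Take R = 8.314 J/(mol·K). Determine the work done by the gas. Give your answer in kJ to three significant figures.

W ≈ 7.06 kJ

Isothermal process: W = nRT ln(V₂/V₁) = nRT ln(P₁/P₂).
W = (1.85)(8.314)(469) × ln(1120/421)
  = 7214 × ln(2.66) = 7214 × 0.9785
W_by_gas = 7058 J.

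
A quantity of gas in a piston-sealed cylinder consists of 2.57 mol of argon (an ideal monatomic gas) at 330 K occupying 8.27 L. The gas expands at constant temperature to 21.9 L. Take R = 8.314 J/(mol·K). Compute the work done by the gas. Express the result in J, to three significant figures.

W ≈ 6870 J

Isothermal: W = nRT ln(V₂/V₁).
W = (2.57)(8.314)(330) × ln(21.9/8.27)
  = 7051 × 0.9739
W_by_gas = 6867 J.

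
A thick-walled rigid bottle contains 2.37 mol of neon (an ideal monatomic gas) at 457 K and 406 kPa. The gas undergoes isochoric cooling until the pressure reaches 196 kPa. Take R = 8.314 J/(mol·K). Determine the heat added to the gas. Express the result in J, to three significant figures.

Q ≈ -6990 J

Constant volume ⇒ W = 0, so Q = ΔU = nCᵥΔT with Cᵥ = 3R/2 = 12.47 J/(mol·K).
At constant V, T₂/T₁ = P₂/P₁ ⇒ ΔT = T₁(P₂/P₁ − 1) = 457·(196/406 − 1) = -236.4 K.
ΔU = (2.37)(12.47)(-236.4) = -6986 J.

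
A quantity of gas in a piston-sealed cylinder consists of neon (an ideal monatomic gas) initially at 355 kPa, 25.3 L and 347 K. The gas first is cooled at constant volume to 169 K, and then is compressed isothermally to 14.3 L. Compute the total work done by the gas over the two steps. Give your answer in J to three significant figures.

W_total ≈ -2500 J

Step 1 (isochoric): W = 0 (constant volume).
After step 1: P = 172.9 kPa (V unchanged).
Step 2 (isothermal): W = P₁V₁ ln(V₂/V₁) = (4374) ln(14.3/25.3) = -2496 J.
W_total = 0 − 2496 = -2496 J.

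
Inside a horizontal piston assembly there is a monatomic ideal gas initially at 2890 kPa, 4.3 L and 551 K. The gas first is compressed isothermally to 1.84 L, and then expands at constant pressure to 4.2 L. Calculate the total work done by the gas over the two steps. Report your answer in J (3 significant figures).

W_total ≈ 5390 J

Step 1 (isothermal): W = P₁V₁ ln(V₂/V₁) = (12427) ln(1.84/4.3) = -10549 J.
After step 1: P = 6754 kPa, V = 1.84 L, T = 551 K.
Step 2 (isobaric): W = PΔV = (6754 kPa)(4.2 − 1.84 L) = 15939 J.
W_total = -10549 + 15939 = 5390 J.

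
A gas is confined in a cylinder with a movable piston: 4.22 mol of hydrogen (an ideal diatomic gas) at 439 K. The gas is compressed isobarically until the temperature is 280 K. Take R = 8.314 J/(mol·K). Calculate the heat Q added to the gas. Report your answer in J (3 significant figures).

Isobaric: W = nRΔT = (4.22)(8.314)(-159) = -5579 J.
ΔU = nCᵥΔT with Cᵥ = 5R/2: ΔU = (4.22)(20.79)(-159) = -13946 J.
Q = ΔU + W = -13946 − 5579 = -19525 J.

Q ≈ -19500 J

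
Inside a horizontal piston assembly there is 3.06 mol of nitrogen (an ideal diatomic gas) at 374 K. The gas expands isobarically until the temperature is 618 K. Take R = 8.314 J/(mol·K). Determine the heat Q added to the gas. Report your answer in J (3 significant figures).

Isobaric: W = nRΔT = (3.06)(8.314)(244) = 6208 J.
ΔU = nCᵥΔT with Cᵥ = 5R/2: ΔU = (3.06)(20.79)(244) = 15519 J.
Q = ΔU + W = 15519 + 6208 = 21726 J.

Q ≈ 21700 J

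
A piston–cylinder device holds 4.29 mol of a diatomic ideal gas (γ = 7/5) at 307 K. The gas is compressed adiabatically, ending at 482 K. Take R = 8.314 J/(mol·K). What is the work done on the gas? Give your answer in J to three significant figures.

Adiabatic ⇒ Q = 0, so W_by = −ΔU = nCᵥ(T₁ − T₂).
Cᵥ = 5R/2 = 20.79 J/(mol·K).
W = (4.29)(20.79)(307 − 482) = -15604 J.
Work on gas = −W_by = 15604 J.

W ≈ 15600 J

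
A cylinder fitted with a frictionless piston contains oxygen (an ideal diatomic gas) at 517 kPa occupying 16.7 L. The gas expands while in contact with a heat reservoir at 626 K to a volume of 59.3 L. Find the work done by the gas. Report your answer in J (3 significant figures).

W ≈ 10900 J

Isothermal: W = nRT ln(V₂/V₁) = P₁V₁ ln(V₂/V₁).
P₁V₁ = (517 kPa)(16.7 L) = 8634 J.
W = 8634 × ln(59.3/16.7) = 8634 × 1.267
W_by_gas = 10941 J.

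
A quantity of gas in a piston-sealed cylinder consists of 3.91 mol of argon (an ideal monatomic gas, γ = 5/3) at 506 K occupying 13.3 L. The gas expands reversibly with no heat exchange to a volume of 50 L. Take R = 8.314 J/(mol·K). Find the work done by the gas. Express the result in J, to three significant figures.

W ≈ 14500 J

Adiabatic: TV^(γ−1) = const with γ = 5/3.
T₂ = T₁ (V₁/V₂)^(γ−1) = 506 × (13.3/50)^0.667 = 506 × 0.4136 = 209.3 K.
W_by = nCᵥ(T₁ − T₂) = (3.91)(12.47)(506 − 209.3) = 14468 J.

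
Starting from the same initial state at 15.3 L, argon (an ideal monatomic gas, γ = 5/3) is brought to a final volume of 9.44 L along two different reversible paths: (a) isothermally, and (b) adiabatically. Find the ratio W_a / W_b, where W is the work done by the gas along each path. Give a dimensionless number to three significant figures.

W_a / W_b ≈ 0.848

Path (a) isothermal: W = P₁V₁ ln(V₂/V₁) → W_a/(P₁V₁) = -0.4829.
Path (b) adiabatic: W = P₁V₁(1 − (V₁/V₂)^(γ−1))/(γ−1) → W_b/(P₁V₁) = -0.5697.
W_a / W_b = -0.4829 / -0.5697 = 0.8477.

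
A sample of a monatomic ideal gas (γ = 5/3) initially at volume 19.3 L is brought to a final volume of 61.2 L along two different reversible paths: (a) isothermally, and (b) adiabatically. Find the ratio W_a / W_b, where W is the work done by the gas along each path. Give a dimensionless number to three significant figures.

W_a / W_b ≈ 1.43

Path (a) isothermal: W = P₁V₁ ln(V₂/V₁) → W_a/(P₁V₁) = 1.154.
Path (b) adiabatic: W = P₁V₁(1 − (V₁/V₂)^(γ−1))/(γ−1) → W_b/(P₁V₁) = 0.805.
W_a / W_b = 1.154 / 0.805 = 1.434.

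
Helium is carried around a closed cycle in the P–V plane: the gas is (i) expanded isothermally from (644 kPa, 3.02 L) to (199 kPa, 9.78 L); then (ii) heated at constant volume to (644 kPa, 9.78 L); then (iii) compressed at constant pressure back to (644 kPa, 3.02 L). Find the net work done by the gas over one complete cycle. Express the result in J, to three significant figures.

Leg (i): W = PᵢVᵢ ln(V_f/Vᵢ) = (1945) ln(9.78/3.02) = 2285 J.
Leg (ii): W = 0.
Leg (iii): W = PΔV = (644)(3.02 − 9.78) = -4353 J.
W_net = 2285 − 4353 = -2068 J.

W_net ≈ -2070 J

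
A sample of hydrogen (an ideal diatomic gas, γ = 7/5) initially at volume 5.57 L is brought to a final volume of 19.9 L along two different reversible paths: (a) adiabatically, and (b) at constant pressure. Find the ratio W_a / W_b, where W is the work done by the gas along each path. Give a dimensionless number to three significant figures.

Path (a) adiabatic: W = P₁V₁(1 − (V₁/V₂)^(γ−1))/(γ−1) → W_a/(P₁V₁) = 0.9978.
Path (b) isobaric: W = P₁(V₂ − V₁) → W_b/(P₁V₁) = 2.573.
W_a / W_b = 0.9978 / 2.573 = 0.3878.

W_a / W_b ≈ 0.388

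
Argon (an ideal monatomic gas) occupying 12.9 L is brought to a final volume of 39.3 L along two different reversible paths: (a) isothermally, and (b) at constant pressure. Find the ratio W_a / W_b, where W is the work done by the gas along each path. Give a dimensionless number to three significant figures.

W_a / W_b ≈ 0.544

Path (a) isothermal: W = P₁V₁ ln(V₂/V₁) → W_a/(P₁V₁) = 1.114.
Path (b) isobaric: W = P₁(V₂ − V₁) → W_b/(P₁V₁) = 2.047.
W_a / W_b = 1.114 / 2.047 = 0.5443.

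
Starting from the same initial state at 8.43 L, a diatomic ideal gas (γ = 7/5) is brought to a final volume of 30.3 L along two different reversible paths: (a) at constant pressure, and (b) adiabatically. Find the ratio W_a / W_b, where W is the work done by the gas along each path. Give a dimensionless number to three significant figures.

Path (a) isobaric: W = P₁(V₂ − V₁) → W_a/(P₁V₁) = 2.594.
Path (b) adiabatic: W = P₁V₁(1 − (V₁/V₂)^(γ−1))/(γ−1) → W_b/(P₁V₁) = 1.001.
W_a / W_b = 2.594 / 1.001 = 2.591.

W_a / W_b ≈ 2.59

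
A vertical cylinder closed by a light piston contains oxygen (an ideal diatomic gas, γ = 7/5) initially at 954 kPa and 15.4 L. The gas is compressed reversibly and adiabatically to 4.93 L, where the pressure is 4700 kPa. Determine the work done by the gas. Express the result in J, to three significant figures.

Adiabatic: W = (P₁V₁ − P₂V₂)/(γ − 1) with γ = 7/5.
P₁V₁ = 14692 J, P₂V₂ = 23171 J.
W = (14692 − 23171) / 0.4 = -21199 J.

W ≈ -21200 J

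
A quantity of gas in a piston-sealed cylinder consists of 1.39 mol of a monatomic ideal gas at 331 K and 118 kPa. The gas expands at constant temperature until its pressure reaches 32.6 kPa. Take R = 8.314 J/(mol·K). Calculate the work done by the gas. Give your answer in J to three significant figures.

Isothermal process: W = nRT ln(V₂/V₁) = nRT ln(P₁/P₂).
W = (1.39)(8.314)(331) × ln(118/32.6)
  = 3825 × ln(3.62) = 3825 × 1.286
W_by_gas = 4921 J.

W ≈ 4920 J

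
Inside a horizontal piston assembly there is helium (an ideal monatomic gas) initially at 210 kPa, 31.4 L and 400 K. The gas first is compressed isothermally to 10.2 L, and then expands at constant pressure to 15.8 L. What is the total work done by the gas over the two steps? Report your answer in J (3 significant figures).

W_total ≈ -3790 J

Step 1 (isothermal): W = P₁V₁ ln(V₂/V₁) = (6594) ln(10.2/31.4) = -7414 J.
After step 1: P = 646.5 kPa, V = 10.2 L, T = 400 K.
Step 2 (isobaric): W = PΔV = (646.5 kPa)(15.8 − 10.2 L) = 3620 J.
W_total = -7414 + 3620 = -3794 J.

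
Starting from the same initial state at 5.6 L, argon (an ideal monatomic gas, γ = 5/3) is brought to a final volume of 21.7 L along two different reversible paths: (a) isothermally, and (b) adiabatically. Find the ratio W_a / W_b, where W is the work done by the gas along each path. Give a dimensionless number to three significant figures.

Path (a) isothermal: W = P₁V₁ ln(V₂/V₁) → W_a/(P₁V₁) = 1.355.
Path (b) adiabatic: W = P₁V₁(1 − (V₁/V₂)^(γ−1))/(γ−1) → W_b/(P₁V₁) = 0.892.
W_a / W_b = 1.355 / 0.892 = 1.519.

W_a / W_b ≈ 1.52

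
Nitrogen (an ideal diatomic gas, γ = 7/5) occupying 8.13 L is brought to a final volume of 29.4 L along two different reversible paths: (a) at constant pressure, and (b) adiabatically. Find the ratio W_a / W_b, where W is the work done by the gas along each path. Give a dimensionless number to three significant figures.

W_a / W_b ≈ 2.60

Path (a) isobaric: W = P₁(V₂ − V₁) → W_a/(P₁V₁) = 2.616.
Path (b) adiabatic: W = P₁V₁(1 − (V₁/V₂)^(γ−1))/(γ−1) → W_b/(P₁V₁) = 1.005.
W_a / W_b = 2.616 / 1.005 = 2.603.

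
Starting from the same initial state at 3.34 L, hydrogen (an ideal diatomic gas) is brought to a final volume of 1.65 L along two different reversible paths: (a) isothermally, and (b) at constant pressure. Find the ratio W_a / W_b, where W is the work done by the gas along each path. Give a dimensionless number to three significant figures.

Path (a) isothermal: W = P₁V₁ ln(V₂/V₁) → W_a/(P₁V₁) = -0.7052.
Path (b) isobaric: W = P₁(V₂ − V₁) → W_b/(P₁V₁) = -0.506.
W_a / W_b = -0.7052 / -0.506 = 1.394.

W_a / W_b ≈ 1.39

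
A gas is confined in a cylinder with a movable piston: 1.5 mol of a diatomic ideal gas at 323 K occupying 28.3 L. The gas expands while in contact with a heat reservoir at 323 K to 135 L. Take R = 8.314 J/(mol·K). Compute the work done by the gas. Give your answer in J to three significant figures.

Isothermal: W = nRT ln(V₂/V₁).
W = (1.5)(8.314)(323) × ln(135/28.3)
  = 4028 × 1.562
W_by_gas = 6294 J.

W ≈ 6290 J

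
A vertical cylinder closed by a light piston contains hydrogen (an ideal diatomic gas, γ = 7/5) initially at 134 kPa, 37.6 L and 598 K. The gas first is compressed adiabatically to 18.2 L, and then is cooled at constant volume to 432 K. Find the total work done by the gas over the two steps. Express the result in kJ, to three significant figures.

W_total ≈ -4.24 kJ

Step 1 (adiabatic): W = (P₁V₁ − P₂V₂)/(γ−1) = (5038 − 6735)/0.4 = -4242 J.
Step 2 (isochoric): W = 0 (constant volume).
W_total = -4242 + 0 = -4242 J.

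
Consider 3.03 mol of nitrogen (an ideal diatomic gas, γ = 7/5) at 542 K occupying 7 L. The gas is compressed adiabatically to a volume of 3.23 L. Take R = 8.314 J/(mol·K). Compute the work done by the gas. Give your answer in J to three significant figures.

W ≈ -12400 J

Adiabatic: TV^(γ−1) = const with γ = 7/5.
T₂ = T₁ (V₁/V₂)^(γ−1) = 542 × (7/3.23)^0.4 = 542 × 1.363 = 738.5 K.
W_by = nCᵥ(T₁ − T₂) = (3.03)(20.79)(542 − 738.5) = -12376 J.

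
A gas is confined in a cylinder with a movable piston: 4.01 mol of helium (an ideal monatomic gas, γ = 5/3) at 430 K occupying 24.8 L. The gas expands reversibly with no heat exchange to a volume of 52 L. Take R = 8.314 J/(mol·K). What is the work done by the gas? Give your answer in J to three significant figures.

Adiabatic: TV^(γ−1) = const with γ = 5/3.
T₂ = T₁ (V₁/V₂)^(γ−1) = 430 × (24.8/52)^0.667 = 430 × 0.6104 = 262.5 K.
W_by = nCᵥ(T₁ − T₂) = (4.01)(12.47)(430 − 262.5) = 8377 J.

W ≈ 8380 J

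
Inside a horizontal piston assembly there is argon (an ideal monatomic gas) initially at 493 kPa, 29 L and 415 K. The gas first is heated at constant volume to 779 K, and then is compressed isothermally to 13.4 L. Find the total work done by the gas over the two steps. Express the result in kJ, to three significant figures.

W_total ≈ -20.7 kJ

Step 1 (isochoric): W = 0 (constant volume).
After step 1: P = 925.4 kPa (V unchanged).
Step 2 (isothermal): W = P₁V₁ ln(V₂/V₁) = (26837) ln(13.4/29) = -20719 J.
W_total = 0 − 20719 = -20719 J.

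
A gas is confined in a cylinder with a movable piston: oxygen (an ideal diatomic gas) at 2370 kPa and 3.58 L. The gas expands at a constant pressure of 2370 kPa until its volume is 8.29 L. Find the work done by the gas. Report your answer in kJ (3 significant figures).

Isobaric: W = P ΔV.
W = (2370 kPa)(8.29 − 3.58 L) = (2370)(4.71) = 11163 J.

W ≈ 11.2 kJ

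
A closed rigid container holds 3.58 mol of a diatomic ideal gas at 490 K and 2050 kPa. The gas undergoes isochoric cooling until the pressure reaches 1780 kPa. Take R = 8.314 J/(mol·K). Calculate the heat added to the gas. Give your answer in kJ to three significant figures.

Constant volume ⇒ W = 0, so Q = ΔU = nCᵥΔT with Cᵥ = 5R/2 = 20.79 J/(mol·K).
At constant V, T₂/T₁ = P₂/P₁ ⇒ ΔT = T₁(P₂/P₁ − 1) = 490·(1780/2050 − 1) = -64.54 K.
ΔU = (3.58)(20.79)(-64.54) = -4802 J.

Q ≈ -4.80 kJ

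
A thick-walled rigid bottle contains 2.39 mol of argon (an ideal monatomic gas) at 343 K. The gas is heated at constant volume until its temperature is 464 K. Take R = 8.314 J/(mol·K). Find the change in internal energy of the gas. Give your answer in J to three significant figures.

ΔU ≈ 3610 J

Constant volume ⇒ W = 0, so Q = ΔU = nCᵥΔT with Cᵥ = 3R/2 = 12.47 J/(mol·K).
ΔU = (2.39)(12.47)(464 − 343) = 3606 J.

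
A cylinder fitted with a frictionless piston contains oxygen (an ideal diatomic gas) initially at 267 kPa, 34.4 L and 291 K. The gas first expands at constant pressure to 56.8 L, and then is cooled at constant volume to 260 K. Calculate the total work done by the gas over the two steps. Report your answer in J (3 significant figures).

Step 1 (isobaric): W = PΔV = (267 kPa)(56.8 − 34.4 L) = 5981 J.
Step 2 (isochoric): W = 0 (constant volume).
W_total = 5981 + 0 = 5981 J.

W_total ≈ 5980 J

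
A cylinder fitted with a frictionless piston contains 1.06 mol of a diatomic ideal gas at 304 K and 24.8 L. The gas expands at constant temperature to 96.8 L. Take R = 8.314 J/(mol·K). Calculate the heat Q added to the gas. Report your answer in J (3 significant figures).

Q ≈ 3650 J

Isothermal ⇒ ΔU = 0, so Q = W = nRT ln(V₂/V₁).
Q = (1.06)(8.314)(304) ln(96.8/24.8) = 2679 × 1.362 = 3648 J.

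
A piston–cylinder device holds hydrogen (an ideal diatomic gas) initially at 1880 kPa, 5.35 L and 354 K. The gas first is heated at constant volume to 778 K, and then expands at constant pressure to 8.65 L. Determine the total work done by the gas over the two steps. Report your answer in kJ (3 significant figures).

Step 1 (isochoric): W = 0 (constant volume).
After step 1: P = 4132 kPa (V unchanged).
Step 2 (isobaric): W = PΔV = (4132 kPa)(8.65 − 5.35 L) = 13635 J.
W_total = 0 + 13635 = 13635 J.

W_total ≈ 13.6 kJ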